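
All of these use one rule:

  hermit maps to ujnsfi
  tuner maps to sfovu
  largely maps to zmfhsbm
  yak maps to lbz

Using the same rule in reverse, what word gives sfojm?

The output letters match the input read backwards, each shifted +1: hermit reversed is timreh. Two steps: reverse the string, then apply a Caesar shift of +1.
Reversing it on sfojm: shift back: s−1=r, f−1=e, o−1=n, j−1=i, m−1=l → renil; then reverse → liner.

liner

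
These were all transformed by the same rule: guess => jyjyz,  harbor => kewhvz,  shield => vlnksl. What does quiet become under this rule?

In guess: g→j is +3, u→y is +4, e→j is +5, s→y is +6 — the shift increases by 1 each position. The shift increases by 1 at each position, starting from +3: 3, 4, 5, ….
Applying it to quiet: q+3=t, u+4=y, i+5=n, e+6=k, t+7=a.

tynka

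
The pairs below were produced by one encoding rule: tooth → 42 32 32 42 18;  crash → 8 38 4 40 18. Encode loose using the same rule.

t(#20)→42 and o(#15)→32: differences scale by 2, so n = 2·pos + 2. The formula is n = 2×(alphabet index, a=1) + 2.
On loose: l=12→26, o=15→32, o=15→32, s=19→40, e=5→12.

26 32 32 40 12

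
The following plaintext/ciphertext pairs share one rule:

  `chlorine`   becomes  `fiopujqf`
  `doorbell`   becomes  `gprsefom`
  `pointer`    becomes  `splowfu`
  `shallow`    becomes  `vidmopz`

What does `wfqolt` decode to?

Shifts by position in chlorine: pos 0: c→f (+3), pos 1: h→i (+1), pos 2: l→o (+3), pos 3: o→p (+1) — repeating every 2. A repeating key of period 2 is used — shifts +3, +1 over and over.
Decoding wfqolt: w−3=t, f−1=e, q−3=n, o−1=n, l−3=i, t−1=s.

tennis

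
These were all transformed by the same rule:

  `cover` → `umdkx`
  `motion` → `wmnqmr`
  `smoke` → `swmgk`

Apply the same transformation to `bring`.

c(2)→u(20) and o(14)→m(12) fit y≡21x+4 (mod 26); the inverse of 21 mod 26 is 5. Each letter's alphabet position (a=0..z=25) is mapped through 21·x+4 mod 26 — an affine cipher.
For bring: b(1)→21·1+4≡25=z; r(17)→21·17+4≡23=x; i(8)→21·8+4≡16=q; n(13)→21·13+4≡17=r; g(6)→21·6+4≡0=a (all mod 26).

zxqra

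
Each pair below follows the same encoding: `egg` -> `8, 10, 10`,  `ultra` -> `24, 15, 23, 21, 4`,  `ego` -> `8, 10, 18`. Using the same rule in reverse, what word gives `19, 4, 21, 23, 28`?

party

e is letter #5 and maps to 8: an offset of 3. Letters become their 1-based position plus 3 (so a→4, b→5, …).
Decoding 19, 4, 21, 23, 28: 19→(19−3)÷1=16=p, 4→(4−3)÷1=1=a, 21→(21−3)÷1=18=r, 23→(23−3)÷1=20=t, 28→(28−3)÷1=25=y.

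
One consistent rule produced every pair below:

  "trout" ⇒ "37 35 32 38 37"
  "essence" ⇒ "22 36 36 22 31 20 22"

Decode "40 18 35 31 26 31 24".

t is letter #20 and maps to 37: an offset of 17. Letters become their 1-based position plus 17 (so a→18, b→19, …).
Reversing it on 40 18 35 31 26 31 24: 40→(40−17)÷1=23=w, 18→(18−17)÷1=1=a, 35→(35−17)÷1=18=r, 31→(31−17)÷1=14=n, 26→(26−17)÷1=9=i, 31→(31−17)÷1=14=n, 24→(24−17)÷1=7=g.

warning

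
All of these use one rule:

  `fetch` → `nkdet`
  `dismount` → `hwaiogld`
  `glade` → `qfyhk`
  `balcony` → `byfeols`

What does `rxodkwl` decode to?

protein

f(5)→n(13) and e(4)→k(10) fit y≡3x+24 (mod 26); the inverse of 3 mod 26 is 9. Treating letters as 0–25, the rule is x ↦ 3x + 24 (mod 26).
Decoding rxodkwl: r(17)→9·(17−24)≡15=p; x(23)→9·(23−24)≡17=r; o(14)→9·(14−24)≡14=o; d(3)→9·(3−24)≡19=t; k(10)→9·(10−24)≡4=e; w(22)→9·(22−24)≡8=i; l(11)→9·(11−24)≡13=n (all mod 26).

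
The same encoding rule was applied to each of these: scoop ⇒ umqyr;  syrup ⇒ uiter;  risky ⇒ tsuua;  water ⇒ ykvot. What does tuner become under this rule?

It's a Vigenère-style cipher with numeric key [2,10]: position i shifts by key[i mod 2].
Applying it to tuner: t+2=v, u+10=e, n+2=p, e+10=o, r+2=t.

vepot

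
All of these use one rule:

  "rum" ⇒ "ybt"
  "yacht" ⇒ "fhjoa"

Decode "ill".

bee

Compare letters: r→y is +7, u→b is +7, m→t is +7 — a constant shift. Each letter is shifted forward by 7 in the alphabet (a Caesar shift of +7).
Reversing it on ill: i−7=b, l−7=e, l−7=e.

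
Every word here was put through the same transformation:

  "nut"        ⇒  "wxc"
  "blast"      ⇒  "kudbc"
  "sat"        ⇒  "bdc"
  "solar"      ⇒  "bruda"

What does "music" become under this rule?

The shift depends on letter class: consonant n→w is +9, but vowel u→x is +3. Vowels shift forward by 3 and consonants shift forward by 9.
On music: m(cons)+9=v, u(vowel)+3=x, s(cons)+9=b, i(vowel)+3=l, c(cons)+9=l.

vxbll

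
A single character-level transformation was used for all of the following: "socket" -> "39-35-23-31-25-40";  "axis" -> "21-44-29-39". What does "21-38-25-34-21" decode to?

s is letter #19 and maps to 39: an offset of 20. The number is (letter's place in the alphabet, a=1) + 20.
Decoding 21-38-25-34-21: 21→(21−20)÷1=1=a, 38→(38−20)÷1=18=r, 25→(25−20)÷1=5=e, 34→(34−20)÷1=14=n, 21→(21−20)÷1=1=a.

arena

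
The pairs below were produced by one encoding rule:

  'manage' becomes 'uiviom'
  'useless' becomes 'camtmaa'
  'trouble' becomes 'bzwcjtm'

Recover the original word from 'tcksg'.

Compare letters: m→u is +8, a→i is +8, n→v is +8 — a constant shift. Each letter is shifted forward by 8 in the alphabet (a Caesar shift of +8).
Undoing it on tcksg: t−8=l, c−8=u, k−8=c, s−8=k, g−8=y.

lucky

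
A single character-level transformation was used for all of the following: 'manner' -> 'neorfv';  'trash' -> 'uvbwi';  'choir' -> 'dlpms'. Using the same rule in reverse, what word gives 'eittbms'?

Shifts by position in manner: pos 0: m→n (+1), pos 1: a→e (+4), pos 2: n→o (+1), pos 3: n→r (+4) — repeating every 2. The shifts repeat in a cycle of length 2: positions 0,1,… shift by +1, +4, then the pattern repeats.
Reversing it on eittbms: e−1=d, i−4=e, t−1=s, t−4=p, b−1=a, m−4=i, s−1=r.

despair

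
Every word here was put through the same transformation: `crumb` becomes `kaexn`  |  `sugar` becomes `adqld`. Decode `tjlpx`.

label

Each letter shifts forward by (position + 8), i.e. 8, 9, 10, … — the shift grows by one for each successive letter.
Decoding tjlpx: t−8=l, j−9=a, l−10=b, p−11=e, x−12=l.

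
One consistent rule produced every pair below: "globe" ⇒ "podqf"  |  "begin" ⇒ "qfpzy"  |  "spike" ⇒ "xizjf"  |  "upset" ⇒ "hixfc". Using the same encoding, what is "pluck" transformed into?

Treating letters as 0–25, the rule is x ↦ 5x + 11 (mod 26).
Applying it to pluck: p(15)→5·15+11≡8=i; l(11)→5·11+11≡14=o; u(20)→5·20+11≡7=h; c(2)→5·2+11≡21=v; k(10)→5·10+11≡9=j (all mod 26).

iohvj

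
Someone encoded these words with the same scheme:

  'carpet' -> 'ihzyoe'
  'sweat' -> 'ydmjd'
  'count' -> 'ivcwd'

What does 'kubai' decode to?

In carpet: c→i is +6, a→h is +7, r→z is +8, p→y is +9 — the shift increases by 1 each position. Letter i (0-indexed) is shifted by i+6, so successive shifts are 6, 7, 8, ….
Decoding kubai: k−6=e, u−7=n, b−8=t, a−9=r, i−10=y.

entry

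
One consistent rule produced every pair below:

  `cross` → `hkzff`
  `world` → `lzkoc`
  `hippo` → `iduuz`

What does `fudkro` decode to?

spiral

c(2)→h(7) and r(17)→k(10) fit y≡21x+17 (mod 26); the inverse of 21 mod 26 is 5. Treating letters as 0–25, the rule is x ↦ 21x + 17 (mod 26).
Undoing it on fudkro: f(5)→5·(5−17)≡18=s; u(20)→5·(20−17)≡15=p; d(3)→5·(3−17)≡8=i; k(10)→5·(10−17)≡17=r; r(17)→5·(17−17)≡0=a; o(14)→5·(14−17)≡11=l (all mod 26).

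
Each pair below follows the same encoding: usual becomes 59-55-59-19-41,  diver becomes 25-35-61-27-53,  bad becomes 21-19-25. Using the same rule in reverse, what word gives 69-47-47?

u(#21)→59 and s(#19)→55: differences scale by 2, so n = 2·pos + 17. Each letter becomes 2×(its alphabet position, a=1..z=26) + 17.
Decoding 69-47-47: 69→(69−17)÷2=26=z, 47→(47−17)÷2=15=o, 47→(47−17)÷2=15=o.

zoo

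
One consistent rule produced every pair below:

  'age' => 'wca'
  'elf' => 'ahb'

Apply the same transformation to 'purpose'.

lqnlkoa

Compare letters: a→w is +22, g→c is +22, e→a is +22 — a constant shift. Every letter moves 22 places later in the alphabet, wrapping around z→a.
On purpose: p+22=l, u+22=q, r+22=n, p+22=l, o+22=k, s+22=o, e+22=a.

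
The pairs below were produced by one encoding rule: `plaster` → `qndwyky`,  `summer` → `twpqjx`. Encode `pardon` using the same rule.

In plaster: p→q is +1, l→n is +2, a→d is +3, s→w is +4 — the shift increases by 1 each position. Each letter shifts forward by (position + 1), i.e. 1, 2, 3, … — the shift grows by one for each successive letter.
For pardon: p+1=q, a+2=c, r+3=u, d+4=h, o+5=t, n+6=t.

qcuhtt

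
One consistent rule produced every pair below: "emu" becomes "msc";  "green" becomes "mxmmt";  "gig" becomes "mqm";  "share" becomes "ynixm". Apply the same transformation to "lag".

Vowels shift forward by 8 and consonants shift forward by 6.
On lag: l(cons)+6=r, a(vowel)+8=i, g(cons)+6=m.

rim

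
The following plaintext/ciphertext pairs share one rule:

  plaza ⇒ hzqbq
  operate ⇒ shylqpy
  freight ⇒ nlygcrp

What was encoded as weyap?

quest

p(15)→h(7) and l(11)→z(25) fit y≡15x+16 (mod 26); the inverse of 15 mod 26 is 7. This is an affine cipher: with a=0,…,z=25, each position x becomes (15x+16) mod 26.
Decoding weyap: w(22)→7·(22−16)≡16=q; e(4)→7·(4−16)≡20=u; y(24)→7·(24−16)≡4=e; a(0)→7·(0−16)≡18=s; p(15)→7·(15−16)≡19=t (all mod 26).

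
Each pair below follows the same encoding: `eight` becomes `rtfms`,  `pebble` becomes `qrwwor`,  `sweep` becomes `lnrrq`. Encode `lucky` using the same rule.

Treating letters as 0–25, the rule is x ↦ 7x + 15 (mod 26).
Applying it to lucky: l(11)→7·11+15≡14=o; u(20)→7·20+15≡25=z; c(2)→7·2+15≡3=d; k(10)→7·10+15≡7=h; y(24)→7·24+15≡1=b (all mod 26).

ozdhb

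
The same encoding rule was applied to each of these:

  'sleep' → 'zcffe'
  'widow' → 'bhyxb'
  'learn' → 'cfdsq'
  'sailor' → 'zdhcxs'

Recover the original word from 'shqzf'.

s(18)→z(25) and l(11)→c(2) fit y≡7x+3 (mod 26); the inverse of 7 mod 26 is 15. Treating letters as 0–25, the rule is x ↦ 7x + 3 (mod 26).
Undoing it on shqzf: s(18)→15·(18−3)≡17=r; h(7)→15·(7−3)≡8=i; q(16)→15·(16−3)≡13=n; z(25)→15·(25−3)≡18=s; f(5)→15·(5−3)≡4=e (all mod 26).

rinse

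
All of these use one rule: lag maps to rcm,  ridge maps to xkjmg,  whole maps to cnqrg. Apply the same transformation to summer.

The shift depends on letter class: consonant l→r is +6, but vowel a→c is +2. The rule splits by letter class: vowels +2, consonants +6.
Applying it to summer: s(cons)+6=y, u(vowel)+2=w, m(cons)+6=s, m(cons)+6=s, e(vowel)+2=g, r(cons)+6=x.

ywssgx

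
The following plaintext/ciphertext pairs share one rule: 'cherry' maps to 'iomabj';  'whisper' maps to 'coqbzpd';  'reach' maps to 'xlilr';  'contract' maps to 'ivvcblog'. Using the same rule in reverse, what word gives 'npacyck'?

history

In cherry: c→i is +6, h→o is +7, e→m is +8, r→a is +9 — the shift increases by 1 each position. Letter i (0-indexed) is shifted by i+6, so successive shifts are 6, 7, 8, ….
Undoing it on npacyck: n−6=h, p−7=i, a−8=s, c−9=t, y−10=o, c−11=r, k−12=y.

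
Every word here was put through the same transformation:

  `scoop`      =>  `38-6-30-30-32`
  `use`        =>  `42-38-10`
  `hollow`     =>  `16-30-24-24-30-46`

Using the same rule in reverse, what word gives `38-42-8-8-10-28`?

s(#19)→38 and c(#3)→6: differences scale by 2, so n = 2·pos + 0. The formula is n = 2×(alphabet index, a=1).
Reversing it on 38-42-8-8-10-28: 38→(38−0)÷2=19=s, 42→(42−0)÷2=21=u, 8→(8−0)÷2=4=d, 8→(8−0)÷2=4=d, 10→(10−0)÷2=5=e, 28→(28−0)÷2=14=n.

sudden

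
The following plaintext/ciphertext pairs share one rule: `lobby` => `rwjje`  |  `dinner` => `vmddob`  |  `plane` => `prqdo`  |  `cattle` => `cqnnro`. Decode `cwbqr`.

coral

Each letter's alphabet position (a=0..z=25) is mapped through 19·x+16 mod 26 — an affine cipher.
Undoing it on cwbqr: c(2)→11·(2−16)≡2=c; w(22)→11·(22−16)≡14=o; b(1)→11·(1−16)≡17=r; q(16)→11·(16−16)≡0=a; r(17)→11·(17−16)≡11=l (all mod 26).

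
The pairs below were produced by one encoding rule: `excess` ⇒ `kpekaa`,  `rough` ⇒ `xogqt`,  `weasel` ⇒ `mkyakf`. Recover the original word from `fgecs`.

e(4)→k(10) and x(23)→p(15) fit y≡3x+24 (mod 26); the inverse of 3 mod 26 is 9. This is an affine cipher: with a=0,…,z=25, each position x becomes (3x+24) mod 26.
Reversing it on fgecs: f(5)→9·(5−24)≡11=l; g(6)→9·(6−24)≡20=u; e(4)→9·(4−24)≡2=c; c(2)→9·(2−24)≡10=k; s(18)→9·(18−24)≡24=y (all mod 26).

lucky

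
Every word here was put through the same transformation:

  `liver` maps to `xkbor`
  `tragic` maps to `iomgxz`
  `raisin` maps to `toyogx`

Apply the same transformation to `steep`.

The output letters match the input read backwards, each shifted +6: liver reversed is revil. The word is reversed, then every letter is shifted forward by 6.
For steep: reverse → peets; then shift: p+6=v, e+6=k, e+6=k, t+6=z, s+6=y.

vkkzy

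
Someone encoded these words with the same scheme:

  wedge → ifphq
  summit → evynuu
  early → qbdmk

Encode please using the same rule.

bmqbef

Shifts by position in wedge: pos 0: w→i (+12), pos 1: e→f (+1), pos 2: d→p (+12), pos 3: g→h (+1) — repeating every 2. The shifts repeat in a cycle of length 2: positions 0,1,… shift by +12, +1, then the pattern repeats.
Applying it to please: p+12=b, l+1=m, e+12=q, a+1=b, s+12=e, e+1=f.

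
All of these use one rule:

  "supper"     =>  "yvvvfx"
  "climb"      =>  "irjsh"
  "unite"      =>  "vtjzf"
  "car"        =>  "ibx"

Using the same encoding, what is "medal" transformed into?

sfjbr

The shift depends on letter class: consonant s→y is +6, but vowel u→v is +1. Two shifts are in play — +1 for a/e/i/o/u, +6 for every other letter.
Applying it to medal: m(cons)+6=s, e(vowel)+1=f, d(cons)+6=j, a(vowel)+1=b, l(cons)+6=r.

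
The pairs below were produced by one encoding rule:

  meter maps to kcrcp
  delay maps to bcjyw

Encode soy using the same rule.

It's a constant shift of +24 (ROT24).
On soy: s+24=q, o+24=m, y+24=w.

qmw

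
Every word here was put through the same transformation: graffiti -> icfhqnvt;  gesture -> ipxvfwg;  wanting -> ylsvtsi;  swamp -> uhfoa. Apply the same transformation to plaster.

rwfuejt

The shifts repeat in a cycle of length 3: positions 0,1,… shift by +2, +11, +5, then the pattern repeats.
For plaster: p+2=r, l+11=w, a+5=f, s+2=u, t+11=e, e+5=j, r+2=t.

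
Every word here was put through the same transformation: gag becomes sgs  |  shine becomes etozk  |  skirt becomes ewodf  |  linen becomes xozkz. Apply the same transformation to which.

Two shifts are in play — +6 for a/e/i/o/u, +12 for every other letter.
Applying it to which: w(cons)+12=i, h(cons)+12=t, i(vowel)+6=o, c(cons)+12=o, h(cons)+12=t.

itoot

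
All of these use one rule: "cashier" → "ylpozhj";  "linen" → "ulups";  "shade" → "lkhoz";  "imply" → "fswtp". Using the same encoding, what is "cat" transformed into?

The output letters match the input read backwards, each shifted +7: cashier reversed is reihsac. The word is reversed, then every letter is shifted forward by 7.
On cat: reverse → tac; then shift: t+7=a, a+7=h, c+7=j.

ahj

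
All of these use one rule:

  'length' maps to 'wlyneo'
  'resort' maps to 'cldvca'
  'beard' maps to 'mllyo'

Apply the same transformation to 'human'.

sbxhy

Shifts by position in length: pos 0: l→w (+11), pos 1: e→l (+7), pos 2: n→y (+11), pos 3: g→n (+7) — repeating every 2. The shifts repeat in a cycle of length 2: positions 0,1,… shift by +11, +7, then the pattern repeats.
Applying it to human: h+11=s, u+7=b, m+11=x, a+7=h, n+11=y.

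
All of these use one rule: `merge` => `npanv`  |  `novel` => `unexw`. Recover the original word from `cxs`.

The output letters match the input read backwards, each shifted +9: merge reversed is egrem. Two steps: reverse the string, then apply a Caesar shift of +9.
Undoing it on cxs: shift back: c−9=t, x−9=o, s−9=j → toj; then reverse → jot.

jot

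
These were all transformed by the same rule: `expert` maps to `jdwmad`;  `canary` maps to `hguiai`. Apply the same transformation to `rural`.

wayiu

In expert: e→j is +5, x→d is +6, p→w is +7, e→m is +8 — the shift increases by 1 each position. Each letter shifts forward by (position + 5), i.e. 5, 6, 7, … — the shift grows by one for each successive letter.
On rural: r+5=w, u+6=a, r+7=y, a+8=i, l+9=u.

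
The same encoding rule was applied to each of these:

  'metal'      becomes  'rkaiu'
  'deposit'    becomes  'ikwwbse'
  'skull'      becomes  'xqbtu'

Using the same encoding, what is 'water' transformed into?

In metal: m→r is +5, e→k is +6, t→a is +7, a→i is +8 — the shift increases by 1 each position. Each letter shifts forward by (position + 5), i.e. 5, 6, 7, … — the shift grows by one for each successive letter.
For water: w+5=b, a+6=g, t+7=a, e+8=m, r+9=a.

bgama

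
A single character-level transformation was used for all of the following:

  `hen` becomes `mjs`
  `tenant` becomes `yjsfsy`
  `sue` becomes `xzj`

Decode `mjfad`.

Compare letters: h→m is +5, e→j is +5, n→s is +5 — a constant shift. This is a Caesar cipher with shift 5.
Decoding mjfad: m−5=h, j−5=e, f−5=a, a−5=v, d−5=y.

heavy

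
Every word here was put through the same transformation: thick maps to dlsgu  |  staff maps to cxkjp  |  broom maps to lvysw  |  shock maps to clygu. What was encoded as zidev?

petal

A repeating key of period 2 is used — shifts +10, +4 over and over.
Undoing it on zidev: z−10=p, i−4=e, d−10=t, e−4=a, v−10=l.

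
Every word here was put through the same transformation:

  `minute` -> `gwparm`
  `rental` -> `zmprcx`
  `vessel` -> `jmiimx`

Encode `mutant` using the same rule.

garcpr

This is an affine cipher: with a=0,…,z=25, each position x becomes (9x+2) mod 26.
On mutant: m(12)→9·12+2≡6=g; u(20)→9·20+2≡0=a; t(19)→9·19+2≡17=r; a(0)→9·0+2≡2=c; n(13)→9·13+2≡15=p; t(19)→9·19+2≡17=r (all mod 26).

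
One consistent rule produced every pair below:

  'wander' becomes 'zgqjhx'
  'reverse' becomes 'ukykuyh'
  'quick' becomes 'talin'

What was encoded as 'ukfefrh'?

recycle

A repeating key of period 2 is used — shifts +3, +6 over and over.
Reversing it on ukfefrh: u−3=r, k−6=e, f−3=c, e−6=y, f−3=c, r−6=l, h−3=e.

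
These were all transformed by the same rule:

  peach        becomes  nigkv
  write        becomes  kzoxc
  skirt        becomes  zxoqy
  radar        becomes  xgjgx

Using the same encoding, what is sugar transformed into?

xgmay

The output letters match the input read backwards, each shifted +6: peach reversed is hcaep. Two steps: reverse the string, then apply a Caesar shift of +6.
On sugar: reverse → ragus; then shift: r+6=x, a+6=g, g+6=m, u+6=a, s+6=y.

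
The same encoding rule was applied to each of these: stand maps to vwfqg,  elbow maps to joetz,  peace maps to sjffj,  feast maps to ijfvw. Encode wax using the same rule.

zfa

The shift depends on letter class: consonant s→v is +3, but vowel a→f is +5. Two shifts are in play — +5 for a/e/i/o/u, +3 for every other letter.
For wax: w(cons)+3=z, a(vowel)+5=f, x(cons)+3=a.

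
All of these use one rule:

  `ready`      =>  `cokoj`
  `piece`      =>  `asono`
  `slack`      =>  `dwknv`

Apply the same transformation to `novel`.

yygow

The shift depends on letter class: consonant r→c is +11, but vowel e→o is +10. Vowels shift forward by 10 and consonants shift forward by 11.
On novel: n(cons)+11=y, o(vowel)+10=y, v(cons)+11=g, e(vowel)+10=o, l(cons)+11=w.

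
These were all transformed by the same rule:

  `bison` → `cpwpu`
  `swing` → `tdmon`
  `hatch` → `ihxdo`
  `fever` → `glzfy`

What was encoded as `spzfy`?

The shifts repeat in a cycle of length 3: positions 0,1,… shift by +1, +7, +4, then the pattern repeats.
Reversing it on spzfy: s−1=r, p−7=i, z−4=v, f−1=e, y−7=r.

river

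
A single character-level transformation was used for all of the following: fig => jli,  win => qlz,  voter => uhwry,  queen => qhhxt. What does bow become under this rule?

zre

The output letters match the input read backwards, each shifted +3: fig reversed is gif. Two steps: reverse the string, then apply a Caesar shift of +3.
On bow: reverse → wob; then shift: w+3=z, o+3=r, b+3=e.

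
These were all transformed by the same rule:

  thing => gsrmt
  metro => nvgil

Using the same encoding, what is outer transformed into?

Each pair mirrors across the alphabet (t↔g, h↔s, i↔r): positions sum to 25. Each letter is replaced by its mirror in the alphabet: a↔z, b↔y, c↔x, and so on (the Atbash cipher).
On outer: o↔l, u↔f, t↔g, e↔v, r↔i.

lfgvi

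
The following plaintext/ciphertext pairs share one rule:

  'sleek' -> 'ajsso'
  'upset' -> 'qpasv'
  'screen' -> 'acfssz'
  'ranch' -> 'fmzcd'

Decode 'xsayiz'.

s(18)→a(0) and l(11)→j(9) fit y≡21x+12 (mod 26); the inverse of 21 mod 26 is 5. Each letter's alphabet position (a=0..z=25) is mapped through 21·x+12 mod 26 — an affine cipher.
Undoing it on xsayiz: x(23)→5·(23−12)≡3=d; s(18)→5·(18−12)≡4=e; a(0)→5·(0−12)≡18=s; y(24)→5·(24−12)≡8=i; i(8)→5·(8−12)≡6=g; z(25)→5·(25−12)≡13=n (all mod 26).

design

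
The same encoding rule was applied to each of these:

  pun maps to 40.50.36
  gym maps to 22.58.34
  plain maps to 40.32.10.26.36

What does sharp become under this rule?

46.24.10.44.40

p(#16)→40 and u(#21)→50: differences scale by 2, so n = 2·pos + 8. Each letter becomes 2×(its alphabet position, a=1..z=26) + 8.
On sharp: s=19→46, h=8→24, a=1→10, r=18→44, p=16→40.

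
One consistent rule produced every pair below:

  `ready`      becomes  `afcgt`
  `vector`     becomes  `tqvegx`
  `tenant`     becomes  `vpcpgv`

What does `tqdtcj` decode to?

harbor

The output letters match the input read backwards, each shifted +2: ready reversed is ydaer. Two steps: reverse the string, then apply a Caesar shift of +2.
Reversing it on tqdtcj: shift back: t−2=r, q−2=o, d−2=b, t−2=r, c−2=a, j−2=h → robrah; then reverse → harbor.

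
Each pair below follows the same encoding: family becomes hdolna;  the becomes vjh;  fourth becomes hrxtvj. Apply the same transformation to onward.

rpydtf

The shift depends on letter class: consonant f→h is +2, but vowel a→d is +3. The rule splits by letter class: vowels +3, consonants +2.
On onward: o(vowel)+3=r, n(cons)+2=p, w(cons)+2=y, a(vowel)+3=d, r(cons)+2=t, d(cons)+2=f.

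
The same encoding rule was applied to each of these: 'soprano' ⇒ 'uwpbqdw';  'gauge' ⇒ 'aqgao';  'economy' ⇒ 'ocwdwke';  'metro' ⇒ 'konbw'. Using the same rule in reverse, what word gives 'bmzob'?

river

s(18)→u(20) and o(14)→w(22) fit y≡19x+16 (mod 26); the inverse of 19 mod 26 is 11. This is an affine cipher: with a=0,…,z=25, each position x becomes (19x+16) mod 26.
Undoing it on bmzob: b(1)→11·(1−16)≡17=r; m(12)→11·(12−16)≡8=i; z(25)→11·(25−16)≡21=v; o(14)→11·(14−16)≡4=e; b(1)→11·(1−16)≡17=r (all mod 26).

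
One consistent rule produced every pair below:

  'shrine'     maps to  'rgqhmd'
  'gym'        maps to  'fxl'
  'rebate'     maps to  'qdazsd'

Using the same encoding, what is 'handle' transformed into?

Compare letters: s→r is +25, h→g is +25, r→q is +25 — a constant shift. Every letter moves 25 places later in the alphabet, wrapping around z→a.
For handle: h+25=g, a+25=z, n+25=m, d+25=c, l+25=k, e+25=d.

gzmckd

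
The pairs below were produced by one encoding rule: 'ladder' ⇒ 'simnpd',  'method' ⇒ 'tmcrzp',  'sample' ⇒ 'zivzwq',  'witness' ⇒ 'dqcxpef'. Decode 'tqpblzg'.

In ladder: l→s is +7, a→i is +8, d→m is +9, d→n is +10 — the shift increases by 1 each position. Each letter shifts forward by (position + 7), i.e. 7, 8, 9, … — the shift grows by one for each successive letter.
Decoding tqpblzg: t−7=m, q−8=i, p−9=g, b−10=r, l−11=a, z−12=n, g−13=t.

migrant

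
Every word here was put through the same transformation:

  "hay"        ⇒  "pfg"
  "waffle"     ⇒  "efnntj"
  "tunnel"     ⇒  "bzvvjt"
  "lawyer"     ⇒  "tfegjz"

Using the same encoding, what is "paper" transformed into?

xfxjz

The shift depends on letter class: consonant h→p is +8, but vowel a→f is +5. Vowels shift forward by 5 and consonants shift forward by 8.
On paper: p(cons)+8=x, a(vowel)+5=f, p(cons)+8=x, e(vowel)+5=j, r(cons)+8=z.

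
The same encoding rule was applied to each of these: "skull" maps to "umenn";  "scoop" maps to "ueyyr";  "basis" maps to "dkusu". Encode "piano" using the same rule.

The rule splits by letter class: vowels +10, consonants +2.
Applying it to piano: p(cons)+2=r, i(vowel)+10=s, a(vowel)+10=k, n(cons)+2=p, o(vowel)+10=y.

rskpy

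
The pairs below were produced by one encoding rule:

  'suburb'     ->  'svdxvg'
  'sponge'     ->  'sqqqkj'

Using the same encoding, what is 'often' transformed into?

ogvhr

In suburb: s→s is +0, u→v is +1, b→d is +2, u→x is +3 — the shift increases by 1 each position. Letter i (0-indexed) is shifted by i+0, so successive shifts are 0, 1, 2, ….
Applying it to often: o+0=o, f+1=g, t+2=v, e+3=h, n+4=r.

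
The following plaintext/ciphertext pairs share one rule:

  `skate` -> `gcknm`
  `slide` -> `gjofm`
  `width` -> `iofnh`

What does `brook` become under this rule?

s(18)→g(6) and k(10)→c(2) fit y≡7x+10 (mod 26); the inverse of 7 mod 26 is 15. Each letter's alphabet position (a=0..z=25) is mapped through 7·x+10 mod 26 — an affine cipher.
For brook: b(1)→7·1+10≡17=r; r(17)→7·17+10≡25=z; o(14)→7·14+10≡4=e; o(14)→7·14+10≡4=e; k(10)→7·10+10≡2=c (all mod 26).

rzeec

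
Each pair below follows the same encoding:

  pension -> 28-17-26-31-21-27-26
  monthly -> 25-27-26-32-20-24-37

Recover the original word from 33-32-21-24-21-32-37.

Each letter is replaced by its alphabet position (a=1..z=26) + 12.
Undoing it on 33-32-21-24-21-32-37: 33→(33−12)÷1=21=u, 32→(32−12)÷1=20=t, 21→(21−12)÷1=9=i, 24→(24−12)÷1=12=l, 21→(21−12)÷1=9=i, 32→(32−12)÷1=20=t, 37→(37−12)÷1=25=y.

utility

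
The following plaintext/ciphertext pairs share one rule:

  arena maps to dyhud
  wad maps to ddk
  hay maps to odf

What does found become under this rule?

mrxuk

The shift depends on letter class: consonant r→y is +7, but vowel a→d is +3. Vowels shift forward by 3 and consonants shift forward by 7.
For found: f(cons)+7=m, o(vowel)+3=r, u(vowel)+3=x, n(cons)+7=u, d(cons)+7=k.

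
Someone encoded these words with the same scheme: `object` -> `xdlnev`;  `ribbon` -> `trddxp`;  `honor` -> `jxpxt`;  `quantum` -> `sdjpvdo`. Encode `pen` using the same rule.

rnp

The rule splits by letter class: vowels +9, consonants +2.
For pen: p(cons)+2=r, e(vowel)+9=n, n(cons)+2=p.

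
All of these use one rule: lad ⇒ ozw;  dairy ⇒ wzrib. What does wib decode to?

Each pair mirrors across the alphabet (l↔o, a↔z, d↔w): positions sum to 25. Each letter is replaced by its mirror in the alphabet: a↔z, b↔y, c↔x, and so on (the Atbash cipher).
Reversing it on wib: w↔d, i↔r, b↔y.

dry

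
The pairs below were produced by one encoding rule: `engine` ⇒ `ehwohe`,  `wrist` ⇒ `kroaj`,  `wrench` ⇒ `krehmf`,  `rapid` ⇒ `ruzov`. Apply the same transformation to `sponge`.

e(4)→e(4) and n(13)→h(7) fit y≡9x+20 (mod 26); the inverse of 9 mod 26 is 3. Treating letters as 0–25, the rule is x ↦ 9x + 20 (mod 26).
On sponge: s(18)→9·18+20≡0=a; p(15)→9·15+20≡25=z; o(14)→9·14+20≡16=q; n(13)→9·13+20≡7=h; g(6)→9·6+20≡22=w; e(4)→9·4+20≡4=e (all mod 26).

azqhwe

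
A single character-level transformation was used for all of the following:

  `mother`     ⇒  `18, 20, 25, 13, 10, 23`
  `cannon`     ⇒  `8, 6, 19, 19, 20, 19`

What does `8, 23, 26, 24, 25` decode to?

m is letter #13 and maps to 18: an offset of 5. Each letter is replaced by its alphabet position (a=1..z=26) + 5.
Reversing it on 8, 23, 26, 24, 25: 8→(8−5)÷1=3=c, 23→(23−5)÷1=18=r, 26→(26−5)÷1=21=u, 24→(24−5)÷1=19=s, 25→(25−5)÷1=20=t.

crust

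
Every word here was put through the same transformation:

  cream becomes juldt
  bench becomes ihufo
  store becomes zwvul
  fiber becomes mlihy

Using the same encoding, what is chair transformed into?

jkhly

A repeating key of period 2 is used — shifts +7, +3 over and over.
On chair: c+7=j, h+3=k, a+7=h, i+3=l, r+7=y.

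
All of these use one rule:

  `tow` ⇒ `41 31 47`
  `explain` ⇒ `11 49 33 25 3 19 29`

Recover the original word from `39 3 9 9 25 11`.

The formula is n = 2×(alphabet index, a=1) + 1.
Undoing it on 39 3 9 9 25 11: 39→(39−1)÷2=19=s, 3→(3−1)÷2=1=a, 9→(9−1)÷2=4=d, 9→(9−1)÷2=4=d, 25→(25−1)÷2=12=l, 11→(11−1)÷2=5=e.

saddle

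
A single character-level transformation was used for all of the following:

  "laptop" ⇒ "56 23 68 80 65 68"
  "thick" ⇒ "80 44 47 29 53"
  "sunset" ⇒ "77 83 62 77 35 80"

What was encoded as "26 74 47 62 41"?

l(#12)→56 and a(#1)→23: differences scale by 3, so n = 3·pos + 20. With a=1..z=26, the number is 3·pos + 20.
Reversing it on 26 74 47 62 41: 26→(26−20)÷3=2=b, 74→(74−20)÷3=18=r, 47→(47−20)÷3=9=i, 62→(62−20)÷3=14=n, 41→(41−20)÷3=7=g.

bring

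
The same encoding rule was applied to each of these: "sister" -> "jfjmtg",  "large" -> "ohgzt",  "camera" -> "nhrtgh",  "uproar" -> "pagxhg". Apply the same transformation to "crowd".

Treating letters as 0–25, the rule is x ↦ 3x + 7 (mod 26).
Applying it to crowd: c(2)→3·2+7≡13=n; r(17)→3·17+7≡6=g; o(14)→3·14+7≡23=x; w(22)→3·22+7≡21=v; d(3)→3·3+7≡16=q (all mod 26).

ngxvq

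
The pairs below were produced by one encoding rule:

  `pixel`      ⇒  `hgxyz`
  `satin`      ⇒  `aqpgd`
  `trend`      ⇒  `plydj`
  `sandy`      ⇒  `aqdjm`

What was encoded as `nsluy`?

p(15)→h(7) and i(8)→g(6) fit y≡15x+16 (mod 26); the inverse of 15 mod 26 is 7. Each letter's alphabet position (a=0..z=25) is mapped through 15·x+16 mod 26 — an affine cipher.
Undoing it on nsluy: n(13)→7·(13−16)≡5=f; s(18)→7·(18−16)≡14=o; l(11)→7·(11−16)≡17=r; u(20)→7·(20−16)≡2=c; y(24)→7·(24−16)≡4=e (all mod 26).

force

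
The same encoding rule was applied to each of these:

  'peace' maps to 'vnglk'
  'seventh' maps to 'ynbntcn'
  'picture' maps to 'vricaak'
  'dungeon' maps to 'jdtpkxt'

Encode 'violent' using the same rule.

bruukwz

It's a Vigenère-style cipher with numeric key [6,9]: position i shifts by key[i mod 2].
For violent: v+6=b, i+9=r, o+6=u, l+9=u, e+6=k, n+9=w, t+6=z.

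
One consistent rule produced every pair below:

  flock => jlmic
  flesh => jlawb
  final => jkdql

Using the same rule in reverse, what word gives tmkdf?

f(5)→j(9) and l(11)→l(11) fit y≡9x+16 (mod 26); the inverse of 9 mod 26 is 3. This is an affine cipher: with a=0,…,z=25, each position x becomes (9x+16) mod 26.
Decoding tmkdf: t(19)→3·(19−16)≡9=j; m(12)→3·(12−16)≡14=o; k(10)→3·(10−16)≡8=i; d(3)→3·(3−16)≡13=n; f(5)→3·(5−16)≡19=t (all mod 26).

joint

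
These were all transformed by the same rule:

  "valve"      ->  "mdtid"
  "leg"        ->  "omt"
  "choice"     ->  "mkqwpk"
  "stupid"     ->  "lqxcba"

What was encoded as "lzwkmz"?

Two steps: reverse the string, then apply a Caesar shift of +8.
Decoding lzwkmz: shift back: l−8=d, z−8=r, w−8=o, k−8=c, m−8=e, z−8=r → drocer; then reverse → record.

record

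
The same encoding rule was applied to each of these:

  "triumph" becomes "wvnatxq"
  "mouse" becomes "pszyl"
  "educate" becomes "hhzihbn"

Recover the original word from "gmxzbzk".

disturb

In triumph: t→w is +3, r→v is +4, i→n is +5, u→a is +6 — the shift increases by 1 each position. The shift increases by 1 at each position, starting from +3: 3, 4, 5, ….
Undoing it on gmxzbzk: g−3=d, m−4=i, x−5=s, z−6=t, b−7=u, z−8=r, k−9=b.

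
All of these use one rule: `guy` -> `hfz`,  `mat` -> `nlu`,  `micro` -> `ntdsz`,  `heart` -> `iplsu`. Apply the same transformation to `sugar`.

The shift depends on letter class: consonant g→h is +1, but vowel u→f is +11. Two shifts are in play — +11 for a/e/i/o/u, +1 for every other letter.
For sugar: s(cons)+1=t, u(vowel)+11=f, g(cons)+1=h, a(vowel)+11=l, r(cons)+1=s.

tfhls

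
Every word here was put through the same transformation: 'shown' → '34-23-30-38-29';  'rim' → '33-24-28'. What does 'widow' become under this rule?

Each letter is replaced by its alphabet position (a=1..z=26) + 15.
Applying it to widow: w=23→38, i=9→24, d=4→19, o=15→30, w=23→38.

38-24-19-30-38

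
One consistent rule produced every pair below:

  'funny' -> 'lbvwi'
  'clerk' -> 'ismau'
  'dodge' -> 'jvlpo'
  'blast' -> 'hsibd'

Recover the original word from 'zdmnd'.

The shift increases by 1 at each position, starting from +6: 6, 7, 8, ….
Reversing it on zdmnd: z−6=t, d−7=w, m−8=e, n−9=e, d−10=t.

tweet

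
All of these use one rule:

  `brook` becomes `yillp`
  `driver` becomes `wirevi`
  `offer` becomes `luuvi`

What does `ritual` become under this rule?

irgfzo

Each pair mirrors across the alphabet (b↔y, r↔i, o↔l): positions sum to 25. Each letter is replaced by its mirror in the alphabet: a↔z, b↔y, c↔x, and so on (the Atbash cipher).
Applying it to ritual: r↔i, i↔r, t↔g, u↔f, a↔z, l↔o.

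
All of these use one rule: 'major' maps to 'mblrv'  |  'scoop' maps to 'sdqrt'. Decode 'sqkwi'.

In major: m→m is +0, a→b is +1, j→l is +2, o→r is +3 — the shift increases by 1 each position. The shift increases by 1 at each position, starting from +0: 0, 1, 2, ….
Decoding sqkwi: s−0=s, q−1=p, k−2=i, w−3=t, i−4=e.

spite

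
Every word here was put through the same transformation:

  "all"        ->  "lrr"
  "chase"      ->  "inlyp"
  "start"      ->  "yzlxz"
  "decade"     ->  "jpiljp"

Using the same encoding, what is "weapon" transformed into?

cplvzt

The shift depends on letter class: consonant l→r is +6, but vowel a→l is +11. Two shifts are in play — +11 for a/e/i/o/u, +6 for every other letter.
For weapon: w(cons)+6=c, e(vowel)+11=p, a(vowel)+11=l, p(cons)+6=v, o(vowel)+11=z, n(cons)+6=t.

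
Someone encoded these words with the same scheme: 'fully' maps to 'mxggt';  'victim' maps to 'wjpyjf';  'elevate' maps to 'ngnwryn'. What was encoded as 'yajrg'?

f(5)→m(12) and u(20)→x(23) fit y≡25x+17 (mod 26); the inverse of 25 mod 26 is 25. This is an affine cipher: with a=0,…,z=25, each position x becomes (25x+17) mod 26.
Undoing it on yajrg: y(24)→25·(24−17)≡19=t; a(0)→25·(0−17)≡17=r; j(9)→25·(9−17)≡8=i; r(17)→25·(17−17)≡0=a; g(6)→25·(6−17)≡11=l (all mod 26).

trial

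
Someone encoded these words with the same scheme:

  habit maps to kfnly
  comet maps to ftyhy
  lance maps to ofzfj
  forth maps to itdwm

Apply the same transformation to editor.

hiuwtd

Shifts by position in habit: pos 0: h→k (+3), pos 1: a→f (+5), pos 2: b→n (+12), pos 3: i→l (+3), pos 4: t→y (+5) — repeating every 3. It's a Vigenère-style cipher with numeric key [3,5,12]: position i shifts by key[i mod 3].
For editor: e+3=h, d+5=i, i+12=u, t+3=w, o+5=t, r+12=d.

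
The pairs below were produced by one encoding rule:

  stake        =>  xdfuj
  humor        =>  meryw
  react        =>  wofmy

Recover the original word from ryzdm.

Shifts by position in stake: pos 0: s→x (+5), pos 1: t→d (+10), pos 2: a→f (+5), pos 3: k→u (+10) — repeating every 2. The shifts repeat in a cycle of length 2: positions 0,1,… shift by +5, +10, then the pattern repeats.
Reversing it on ryzdm: r−5=m, y−10=o, z−5=u, d−10=t, m−5=h.

mouth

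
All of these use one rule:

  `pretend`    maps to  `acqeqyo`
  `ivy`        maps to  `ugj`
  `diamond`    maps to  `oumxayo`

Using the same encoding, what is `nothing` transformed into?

yaesuyr

The shift depends on letter class: consonant p→a is +11, but vowel e→q is +12. Two shifts are in play — +12 for a/e/i/o/u, +11 for every other letter.
On nothing: n(cons)+11=y, o(vowel)+12=a, t(cons)+11=e, h(cons)+11=s, i(vowel)+12=u, n(cons)+11=y, g(cons)+11=r.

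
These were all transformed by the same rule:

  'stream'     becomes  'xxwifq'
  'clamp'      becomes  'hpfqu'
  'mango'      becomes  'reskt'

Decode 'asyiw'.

Shifts by position in stream: pos 0: s→x (+5), pos 1: t→x (+4), pos 2: r→w (+5), pos 3: e→i (+4) — repeating every 2. The shifts repeat in a cycle of length 2: positions 0,1,… shift by +5, +4, then the pattern repeats.
Undoing it on asyiw: a−5=v, s−4=o, y−5=t, i−4=e, w−5=r.

voter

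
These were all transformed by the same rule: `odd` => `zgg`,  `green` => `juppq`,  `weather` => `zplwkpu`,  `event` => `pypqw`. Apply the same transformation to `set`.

vpw

The shift depends on letter class: consonant d→g is +3, but vowel o→z is +11. The rule splits by letter class: vowels +11, consonants +3.
On set: s(cons)+3=v, e(vowel)+11=p, t(cons)+3=w.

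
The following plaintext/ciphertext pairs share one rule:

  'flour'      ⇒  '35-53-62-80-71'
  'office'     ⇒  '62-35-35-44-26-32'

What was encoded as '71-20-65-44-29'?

f(#6)→35 and l(#12)→53: differences scale by 3, so n = 3·pos + 17. The formula is n = 3×(alphabet index, a=1) + 17.
Decoding 71-20-65-44-29: 71→(71−17)÷3=18=r, 20→(20−17)÷3=1=a, 65→(65−17)÷3=16=p, 44→(44−17)÷3=9=i, 29→(29−17)÷3=4=d.

rapid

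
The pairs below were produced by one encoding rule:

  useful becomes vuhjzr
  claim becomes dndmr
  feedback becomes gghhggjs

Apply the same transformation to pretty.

In useful: u→v is +1, s→u is +2, e→h is +3, f→j is +4 — the shift increases by 1 each position. Letter i (0-indexed) is shifted by i+1, so successive shifts are 1, 2, 3, ….
For pretty: p+1=q, r+2=t, e+3=h, t+4=x, t+5=y, y+6=e.

qthxye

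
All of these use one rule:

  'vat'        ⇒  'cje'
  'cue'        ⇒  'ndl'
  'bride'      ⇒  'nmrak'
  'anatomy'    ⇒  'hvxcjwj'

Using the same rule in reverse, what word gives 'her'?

The output letters match the input read backwards, each shifted +9: vat reversed is tav. The word is reversed, then every letter is shifted forward by 9.
Reversing it on her: shift back: h−9=y, e−9=v, r−9=i → yvi; then reverse → ivy.

ivy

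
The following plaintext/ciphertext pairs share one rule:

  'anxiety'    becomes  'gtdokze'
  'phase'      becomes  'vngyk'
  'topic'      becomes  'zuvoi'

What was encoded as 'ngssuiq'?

hammock

Compare letters: a→g is +6, n→t is +6, x→d is +6 — a constant shift. This is a Caesar cipher with shift 6.
Decoding ngssuiq: n−6=h, g−6=a, s−6=m, s−6=m, u−6=o, i−6=c, q−6=k.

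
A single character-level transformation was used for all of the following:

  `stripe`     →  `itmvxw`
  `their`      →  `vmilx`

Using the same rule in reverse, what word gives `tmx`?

tip

The output letters match the input read backwards, each shifted +4: stripe reversed is epirts. Two steps: reverse the string, then apply a Caesar shift of +4.
Reversing it on tmx: shift back: t−4=p, m−4=i, x−4=t → pit; then reverse → tip.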